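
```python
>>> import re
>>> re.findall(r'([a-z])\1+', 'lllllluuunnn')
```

['l', 'u', 'n']

The backreference `\1` re-matches whatever the first group consumed, character for character.
With a single group, `findall` returns only what that group captured — 3 items.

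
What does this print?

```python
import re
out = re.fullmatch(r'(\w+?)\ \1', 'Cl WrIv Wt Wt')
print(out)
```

None

`\1` has to match the exact text group 1 already captured.
For `fullmatch`, every character of the input must be accounted for by the pattern.
Here the string isn't matched end-to-end, so the call returns None.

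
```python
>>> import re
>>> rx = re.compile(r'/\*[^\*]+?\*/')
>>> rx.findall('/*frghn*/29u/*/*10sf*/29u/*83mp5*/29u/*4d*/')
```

['/*frghn*/', '/*10sf*/', '/*83mp5*/', '/*4d*/']

Since nothing is captured, `findall` lists the 4 matched substrings directly.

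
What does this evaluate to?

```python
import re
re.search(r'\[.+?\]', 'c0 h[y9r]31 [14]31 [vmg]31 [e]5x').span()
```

(4, 9)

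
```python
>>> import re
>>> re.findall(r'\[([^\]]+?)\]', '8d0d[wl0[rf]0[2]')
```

['wl0[rf', '2']

Scanning left to right: at [4:12] match '[wl0[rf]', group 1 = 'wl0[rf'; at [13:16] match '[2]', group 1 = '2'.
Because there's exactly one group, `findall` drops the full match and keeps group 1 from each hit.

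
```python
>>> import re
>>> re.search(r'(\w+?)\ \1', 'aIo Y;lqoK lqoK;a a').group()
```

'lqoK lqoK'

The backreference `\1` re-matches whatever the first group consumed, character for character.
`re.search` scans for the first position where the pattern succeeds.
The match spans [6:15] → 'lqoK lqoK'.
Captured: group 1 = 'lqoK'.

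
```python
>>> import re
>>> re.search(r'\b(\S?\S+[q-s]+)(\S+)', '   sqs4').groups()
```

The match spans [3:7] → 'sqs4'.
Captured: group 1 = 'sqs', group 2 = '4'.

('sqs', '4')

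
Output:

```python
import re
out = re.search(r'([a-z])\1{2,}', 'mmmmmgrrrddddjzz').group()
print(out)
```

mmmmm

`\1` has to match the exact text group 1 already captured.
`re.search` scans for the first position where the pattern succeeds.
The match spans [0:5] → 'mmmmm'.
Captured: group 1 = 'm'.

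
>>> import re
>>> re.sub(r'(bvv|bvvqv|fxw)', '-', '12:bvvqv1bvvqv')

'12:-qv1-qv'

Alternation isn't longest-match — the leftmost alternative that fits at this position is chosen.
Each match is replaced by '-'.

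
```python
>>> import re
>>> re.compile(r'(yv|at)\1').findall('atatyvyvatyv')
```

The backreference `\1` re-matches whatever the first group consumed, character for character.
Walking the string: at [0:4] match 'atat', group 1 = 'at'; at [4:8] match 'yvyv', group 1 = 'yv'.
`findall` collects group 1 from each match (2 total).

['at', 'yv']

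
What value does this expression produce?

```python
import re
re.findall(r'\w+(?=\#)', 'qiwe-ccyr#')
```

The positive lookaround only admits positions where the adjacent text matches; those characters stay outside the span.
No capturing groups, so `findall` returns the 1 full match string.

['ccyr']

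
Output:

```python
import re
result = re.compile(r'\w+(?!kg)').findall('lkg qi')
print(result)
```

['lkg', 'qi']

The negative lookaround is zero-width — it rules out positions where the adjacent text would match, without consuming anything.
Matches: at [0:3] → 'lkg'; at [4:6] → 'qi'.
`findall` yields the raw match text (2 of them) because the pattern has no groups.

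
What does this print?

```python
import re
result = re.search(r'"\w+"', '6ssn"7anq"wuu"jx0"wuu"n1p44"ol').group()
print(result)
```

"7anq"

`search` walks the string left to right and returns the first match it finds.
The match spans [4:10] → '"7anq"'.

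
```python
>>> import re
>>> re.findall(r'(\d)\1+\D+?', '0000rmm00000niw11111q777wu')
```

['0', '0', '1', '7']

The backreference `\1` re-matches whatever the first group consumed, character for character.
Matches: at [0:5] match '0000r', group 1 = '0'; at [7:13] match '00000n', group 1 = '0'; at [15:21] match '11111q', group 1 = '1'; at [21:25] match '777w', group 1 = '7'.
With a single group, `findall` returns only what that group captured — 4 items.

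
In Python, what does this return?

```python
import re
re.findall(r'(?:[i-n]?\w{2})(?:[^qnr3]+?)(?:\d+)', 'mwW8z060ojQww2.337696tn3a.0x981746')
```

The `?` after the quantifier makes it lazy — it takes as little as possible before letting the rest of the pattern try.
Since nothing is captured, `findall` lists the 5 matched substrings directly.

['mwW8z060', 'ojQww2', '337696', 'n3a.0', 'x981746']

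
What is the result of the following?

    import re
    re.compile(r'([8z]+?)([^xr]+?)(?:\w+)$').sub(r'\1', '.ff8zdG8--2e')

'.ff8'

The pattern matches one or more of one of [8z] (lazy) (captured); then one or more of any character except [xr] (lazy) (captured); then one or more of a word character (non-capturing group); then anchored at the end.
The `?` after the quantifier makes it lazy — it takes as little as possible before letting the rest of the pattern try.
Matches: at [3:12] → '8zdG8--2e'.
`\1` in the replacement pulls in group 1's text for each match.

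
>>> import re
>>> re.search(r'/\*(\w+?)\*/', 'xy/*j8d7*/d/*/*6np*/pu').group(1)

`re.search` tries every starting position until one works.
The match spans [2:10] → '/*j8d7*/'.
Captured: group 1 = 'j8d7'.

'j8d7'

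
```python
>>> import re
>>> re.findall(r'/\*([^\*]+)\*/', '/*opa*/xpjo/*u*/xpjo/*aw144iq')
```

['opa', 'u']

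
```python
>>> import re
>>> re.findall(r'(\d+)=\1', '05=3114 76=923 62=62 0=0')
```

`\1` has to match the exact text group 1 already captured.
Scanning left to right: at [15:20] match '62=62', group 1 = '62'; at [21:24] match '0=0', group 1 = '0'.
One capturing group, so `findall` returns just the captured substring from each match — 2 in all.

['62', '0']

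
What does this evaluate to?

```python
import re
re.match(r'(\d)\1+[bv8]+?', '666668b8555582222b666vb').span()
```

(0, 6)

A backreference is literal: `\1` must see the identical characters the first group matched.
`match` is anchored at position 0; if the pattern doesn't fit there, it returns None.
The match spans [0:6] → '666668'.
Captured: group 1 = '6'.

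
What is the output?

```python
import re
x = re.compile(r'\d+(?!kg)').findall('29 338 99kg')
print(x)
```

['29', '338', '9']

A negative assertion filters positions out without eating any characters.
Scanning left to right: at [0:2] → '29'; at [3:6] → '338'; at [7:8] → '9'.
With no groups in the pattern, `findall` gives back each whole match — 3 here.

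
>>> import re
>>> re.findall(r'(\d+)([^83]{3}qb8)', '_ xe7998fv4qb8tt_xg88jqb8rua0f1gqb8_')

The pattern matches one or more of a digit (captured); then exactly 3 of any character except [83], then the literal 'qb8' (captured).
Scanning left to right: at [4:14] match '7998fv4qb8', groups = ('7998', 'fv4qb8'); at [28:35] match '0f1gqb8', groups = ('0', 'f1gqb8').
2 groups means each result is a tuple of 2 captured strings — 2 here.

[('7998', 'fv4qb8'), ('0', 'f1gqb8')]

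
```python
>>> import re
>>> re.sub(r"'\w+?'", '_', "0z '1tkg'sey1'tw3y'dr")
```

'0z _sey1_dr'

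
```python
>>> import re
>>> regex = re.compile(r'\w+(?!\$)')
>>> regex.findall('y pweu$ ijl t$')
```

['y', 'pwe', 'ijl']

`(?!…)`/`(?<!…)` only lets a position through if the neighbouring text does NOT match; no characters are consumed.
`findall` yields the raw match text (3 of them) because the pattern has no groups.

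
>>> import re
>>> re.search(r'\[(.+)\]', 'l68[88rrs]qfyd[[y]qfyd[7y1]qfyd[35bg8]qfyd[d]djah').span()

(3, 45)

`search` walks the string left to right and returns the first match it finds.
The match spans [3:45] → '[88rrs]qfyd[[y]qfyd[7y1]qfyd[35bg8]qfyd[d]'.
Captured: group 1 = '88rrs]qfyd[[y]qfyd[7y1]qfyd[35bg8]qfyd[d'.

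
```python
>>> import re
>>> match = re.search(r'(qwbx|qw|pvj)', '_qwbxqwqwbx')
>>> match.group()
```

'qwbx'

Alternation isn't longest-match — the leftmost alternative that fits at this position is chosen.
`search` walks the string left to right and returns the first match it finds.
The match spans [1:5] → 'qwbx'.
Captured: group 1 = 'qwbx'.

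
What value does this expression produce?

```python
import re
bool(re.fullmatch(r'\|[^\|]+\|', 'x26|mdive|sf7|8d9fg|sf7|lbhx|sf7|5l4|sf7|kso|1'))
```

`re.fullmatch` requires the pattern to consume the entire string.
Here there's no way to consume every character, so the call returns None, and `bool(None)` is False.

False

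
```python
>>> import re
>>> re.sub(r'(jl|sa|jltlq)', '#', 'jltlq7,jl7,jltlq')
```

Alternation tries branches left to right and keeps the first one that lets the overall match succeed at that position.
Matches: at [0:2] → 'jl'; at [7:9] → 'jl'; at [11:13] → 'jl'.
`sub` substitutes '#' at each match site.

'#tlq7,#7,#tlq'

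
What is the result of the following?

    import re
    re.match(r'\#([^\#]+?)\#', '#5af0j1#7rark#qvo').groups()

('5af0j1',)

The match spans [0:8] → '#5af0j1#'.
Captured: group 1 = '5af0j1'.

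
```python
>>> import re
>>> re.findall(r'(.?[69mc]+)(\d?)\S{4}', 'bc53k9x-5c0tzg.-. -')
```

This matches optionally any character, then one or more of one of [69mc] (captured); then optionally a digit (captured); then exactly 4 of a non-whitespace character.
Matches: at [0:7] match 'bc53k9x', groups = ('bc', '5'); at [8:15] match '5c0tzg.', groups = ('5c', '0').
2 groups means each result is a tuple of 2 captured strings — 2 here.

[('bc', '5'), ('5c', '0')]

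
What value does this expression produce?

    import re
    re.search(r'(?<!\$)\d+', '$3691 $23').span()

A negative assertion filters positions out without eating any characters.
Unlike `match`, `search` isn't anchored — it looks for the pattern anywhere in the string.
The match spans [2:5] → '691'.

(2, 5)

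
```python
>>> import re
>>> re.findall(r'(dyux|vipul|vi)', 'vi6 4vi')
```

['vi', 'vi']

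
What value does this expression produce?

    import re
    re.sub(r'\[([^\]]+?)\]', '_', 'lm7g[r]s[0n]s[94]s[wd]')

Matches: at [4:7] → '[r]'; at [8:12] → '[0n]'; at [13:17] → '[94]'; at [18:22] → '[wd]'.
Each match is replaced by '_'.

'lm7g_s_s_s_'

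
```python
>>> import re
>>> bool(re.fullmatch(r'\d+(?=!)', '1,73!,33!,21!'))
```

False

`re.fullmatch` is like wrapping the pattern in `^…$` (in single-line mode).
Here the pattern can't cover the whole string, so the call returns None, and `bool(None)` is False.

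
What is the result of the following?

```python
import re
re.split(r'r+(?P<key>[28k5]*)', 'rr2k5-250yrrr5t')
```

['', '2k5', '-250y', '5', 't']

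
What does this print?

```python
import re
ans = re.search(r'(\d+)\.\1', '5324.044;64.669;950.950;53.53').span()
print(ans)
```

(16, 23)

A backreference is literal: `\1` must see the identical characters the first group matched.
The match spans [16:23] → '950.950'.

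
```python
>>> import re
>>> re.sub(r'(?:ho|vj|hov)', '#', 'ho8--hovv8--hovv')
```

'#8--#vv8--#vv'

Branches in `(...|...)` are attempted left-to-right; the first branch that allows the whole pattern to succeed is taken.
Matches: at [0:2] → 'ho'; at [5:7] → 'ho'; at [12:14] → 'ho'.
Every occurrence is swapped for '#'.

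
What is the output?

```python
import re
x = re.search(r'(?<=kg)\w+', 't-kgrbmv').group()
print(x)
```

rbmv

The positive lookaround only admits positions where the adjacent text matches; those characters stay outside the span.
`re.search` scans for the first position where the pattern succeeds.
The match spans [4:8] → 'rbmv'.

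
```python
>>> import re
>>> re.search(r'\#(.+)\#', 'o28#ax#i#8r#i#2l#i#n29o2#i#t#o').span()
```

(3, 29)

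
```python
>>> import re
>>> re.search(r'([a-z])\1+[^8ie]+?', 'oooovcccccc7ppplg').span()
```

`\1` is not a pattern — it's the concrete string captured by group 1, re-applied verbatim.
`re.search` scans for the first position where the pattern succeeds.
The match spans [0:5] → 'oooov'.
Captured: group 1 = 'o'.

(0, 5)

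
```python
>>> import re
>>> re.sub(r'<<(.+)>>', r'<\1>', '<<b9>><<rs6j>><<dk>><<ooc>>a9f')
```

'<b9>><<rs6j>><<dk>><<ooc>a9f'

Matches: at [0:27] → '<<b9>><<rs6j>><<dk>><<ooc>>'.
The replacement refers to a captured group, so each match is rewritten using its own captured text.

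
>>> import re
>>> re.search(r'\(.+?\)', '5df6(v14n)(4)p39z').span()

(4, 10)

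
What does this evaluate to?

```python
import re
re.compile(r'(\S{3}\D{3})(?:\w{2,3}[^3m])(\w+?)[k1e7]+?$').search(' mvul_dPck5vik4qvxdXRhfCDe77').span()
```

The match spans [1:28] → 'mvul_dPck5vik4qvxdXRhfCDe77'.

(1, 28)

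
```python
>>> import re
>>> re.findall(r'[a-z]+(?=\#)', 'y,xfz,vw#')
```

The `(?=…)`/`(?<=…)` assertion just peeks at neighbouring text; it doesn't advance the match position.
Scanning left to right: at [6:8] → 'vw'.
`findall` yields the raw match text (1 of them) because the pattern has no groups.

['vw']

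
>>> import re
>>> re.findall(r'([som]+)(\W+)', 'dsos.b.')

Pattern: one or more of one of [som] (captured); then one or more of a non-word character (captured).
Scanning left to right: at [1:5] match 'sos.', groups = ('sos', '.').
2 groups means the one result is a tuple of 2 captured strings — 1 here.

[('sos', '.')]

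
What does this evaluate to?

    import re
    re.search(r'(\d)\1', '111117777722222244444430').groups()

('1',)

The backreference `\1` re-matches whatever the first group consumed, character for character.
Unlike `match`, `search` isn't anchored — it looks for the pattern anywhere in the string.
The match spans [0:2] → '11'.
Captured: group 1 = '1'.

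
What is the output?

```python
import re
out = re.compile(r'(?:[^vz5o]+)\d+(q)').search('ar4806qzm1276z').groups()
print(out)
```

The match spans [0:7] → 'ar4806q'.
Captured: group 1 = 'q'.

('q',)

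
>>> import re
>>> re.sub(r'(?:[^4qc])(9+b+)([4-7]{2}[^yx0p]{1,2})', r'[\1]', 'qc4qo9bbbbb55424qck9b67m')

The pattern matches any character except [4qc] (non-capturing group); then one or more of the literal '9', then one or more of a literal 'b' (captured); then exactly 2 of a character in [4-7], then 1 to 2 of any character except [yx0p] (captured).
Matches: at [4:15] → 'o9bbbbb5542'; at [18:24] → 'k9b67m'.
The replacement refers to a captured group, so each match is rewritten using its own captured text.

'qc4q[9bbbbb]4qc[9b]'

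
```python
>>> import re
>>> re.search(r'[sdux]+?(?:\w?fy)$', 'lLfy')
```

None

The pattern matches one or more of one of [sdux] (lazy); then optionally a word character, then the literal 'fy' (non-capturing group); then anchored at the end.
Unlike `match`, `search` isn't anchored — it looks for the pattern anywhere in the string.
Here the pattern never matches, so the call returns None.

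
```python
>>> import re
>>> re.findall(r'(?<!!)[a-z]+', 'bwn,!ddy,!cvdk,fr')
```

Because the assertion is negative and zero-width, positions next to the forbidden text are skipped.
Scanning left to right: at [0:3] → 'bwn'; at [6:8] → 'dy'; at [11:14] → 'vdk'; at [15:17] → 'fr'.
Since nothing is captured, `findall` lists the 4 matched substrings directly.

['bwn', 'dy', 'vdk', 'fr']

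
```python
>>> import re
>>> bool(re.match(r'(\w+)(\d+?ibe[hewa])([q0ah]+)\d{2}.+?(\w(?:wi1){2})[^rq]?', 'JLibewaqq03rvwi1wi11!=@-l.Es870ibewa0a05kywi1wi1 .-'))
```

Pattern: one or more of a word character (captured); then one or more of a digit (lazy), then the literal 'ibe', then one of [hewa] (captured); then one or more of one of [q0ah] (captured); then exactly 2 of a digit, then one or more of any character (lazy); then a word character, then the literal 'wi1' repeated 2 times (captured); then optionally any character except [rq].
`match` is anchored at position 0; if the pattern doesn't fit there, it returns None.
Here the string doesn't start with a match, so the call returns None, and `bool(None)` is False.

False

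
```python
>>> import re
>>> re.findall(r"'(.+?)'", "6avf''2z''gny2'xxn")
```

Scanning left to right: at [4:9] match "''2z'", group 1 = "'2z"; at [9:15] match "'gny2'", group 1 = 'gny2'.
With a single group, `findall` returns only what that group captured — 2 items.

["'2z", 'gny2']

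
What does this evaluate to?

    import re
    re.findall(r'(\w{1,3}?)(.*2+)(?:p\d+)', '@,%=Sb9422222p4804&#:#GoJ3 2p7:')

[('S', 'b9422222p4804&#:#GoJ3 2')]

The `?` after the quantifier makes it lazy — it takes as little as possible before letting the rest of the pattern try.
Multiple groups make `findall` return tuples — one 2-tuple for the one match.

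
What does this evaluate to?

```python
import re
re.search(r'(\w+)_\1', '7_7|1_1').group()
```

`\1` is not a pattern — it's the concrete string captured by group 1, re-applied verbatim.
`re.search` tries every starting position until one works.
The match spans [0:3] → '7_7'.
Captured: group 1 = '7'.

'7_7'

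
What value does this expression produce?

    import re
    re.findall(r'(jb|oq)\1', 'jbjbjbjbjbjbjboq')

['jb', 'jb', 'jb']

`\1` has to match the exact text group 1 already captured.
Matches: at [0:4] match 'jbjb', group 1 = 'jb'; at [4:8] match 'jbjb', group 1 = 'jb'; at [8:12] match 'jbjb', group 1 = 'jb'.
Because there's exactly one group, `findall` drops the full match and keeps group 1 from each hit.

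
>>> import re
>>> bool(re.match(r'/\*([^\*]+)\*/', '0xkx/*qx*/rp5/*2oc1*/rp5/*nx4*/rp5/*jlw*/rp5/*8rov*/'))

`re.match` won't scan ahead — the pattern has to work from the very first character.
Here position 0 doesn't satisfy it, so the call returns None, and `bool(None)` is False.

False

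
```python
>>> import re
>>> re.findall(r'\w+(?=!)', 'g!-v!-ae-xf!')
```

Lookahead/lookbehind check context without consuming it, so the matched span excludes the asserted characters.
Matches: at [0:1] → 'g'; at [3:4] → 'v'; at [9:11] → 'xf'.
`findall` yields the raw match text (3 of them) because the pattern has no groups.

['g', 'v', 'xf']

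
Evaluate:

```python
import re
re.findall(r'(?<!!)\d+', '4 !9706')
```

['4', '706']

The negative lookaround is zero-width — it rules out positions where the adjacent text would match, without consuming anything.
Matches: at [0:1] → '4'; at [4:7] → '706'.
Since nothing is captured, `findall` lists the 2 matched substrings directly.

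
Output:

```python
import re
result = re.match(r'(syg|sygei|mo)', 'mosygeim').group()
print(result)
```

mo

With `match`, the pattern is implicitly anchored at the beginning.
The match spans [0:2] → 'mo'.
Captured: group 1 = 'mo'.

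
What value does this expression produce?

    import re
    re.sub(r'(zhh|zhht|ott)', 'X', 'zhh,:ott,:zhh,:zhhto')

'X,:X,:X,:Xto'

Alternation isn't longest-match — the leftmost alternative that fits at this position is chosen.
`sub` substitutes 'X' at each match site.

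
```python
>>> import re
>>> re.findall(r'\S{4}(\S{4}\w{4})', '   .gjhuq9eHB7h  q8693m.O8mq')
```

['uq9eHB7h']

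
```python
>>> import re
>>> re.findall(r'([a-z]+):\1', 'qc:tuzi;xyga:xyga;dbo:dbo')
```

['xyga', 'dbo']

The backreference `\1` re-matches whatever the first group consumed, character for character.
One capturing group, so `findall` returns just the captured substring from each match — 2 in all.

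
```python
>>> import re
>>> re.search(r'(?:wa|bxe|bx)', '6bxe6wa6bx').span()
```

Alternation tries branches left to right and keeps the first one that lets the overall match succeed at that position.
The match spans [1:4] → 'bxe'.

(1, 4)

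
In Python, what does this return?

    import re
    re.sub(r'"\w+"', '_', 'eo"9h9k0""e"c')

'eo__c'

Matches: at [2:9] → '"9h9k0"'; at [9:12] → '"e"'.
`sub` substitutes '_' at each match site.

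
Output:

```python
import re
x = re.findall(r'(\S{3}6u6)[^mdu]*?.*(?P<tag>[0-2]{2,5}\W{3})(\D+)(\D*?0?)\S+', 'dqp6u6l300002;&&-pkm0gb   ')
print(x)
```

The pattern matches exactly 3 of a non-whitespace character, then the literal '6u6' (captured); then zero or more of any character except [mdu] (lazy), then zero or more of any character; then 2 to 5 of a character in [0-2], then exactly 3 of a non-word character (captured as 'tag'); then one or more of a non-digit (captured); then zero or more of a non-digit (lazy), then optionally the literal '0' (captured); then one or more of a non-whitespace character.
Matches: at [0:23] match 'dqp6u6l300002;&&-pkm0gb', groups = ('dqp6u6', '02;&&', '-pkm', '0').
Multiple groups make `findall` return tuples — one 4-tuple for the one match.

[('dqp6u6', '02;&&', '-pkm', '0')]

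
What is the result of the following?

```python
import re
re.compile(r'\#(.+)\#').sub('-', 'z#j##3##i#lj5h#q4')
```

'z-q4'

Matches: at [1:15] → '#j##3##i#lj5h#'.
Each match is replaced by '-'.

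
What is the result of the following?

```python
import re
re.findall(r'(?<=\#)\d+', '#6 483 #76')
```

Because the assertion is zero-width, the text it checks is not consumed and won't appear in the result.
Matches: at [1:2] → '6'; at [8:10] → '76'.
With no groups in the pattern, `findall` gives back each whole match — 2 here.

['6', '76']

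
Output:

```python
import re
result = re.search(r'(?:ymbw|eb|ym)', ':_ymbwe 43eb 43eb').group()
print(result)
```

ymbw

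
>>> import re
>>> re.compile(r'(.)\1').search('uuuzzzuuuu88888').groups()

('u',)

The backreference `\1` re-matches whatever the first group consumed, character for character.
Unlike `match`, `search` isn't anchored — it looks for the pattern anywhere in the string.
The match spans [0:2] → 'uu'.
Captured: group 1 = 'u'.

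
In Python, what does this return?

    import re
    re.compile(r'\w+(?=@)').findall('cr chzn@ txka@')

Lookahead/lookbehind check context without consuming it, so the matched span excludes the asserted characters.
No capturing groups, so `findall` returns the 2 full match strings.

['chzn', 'txka']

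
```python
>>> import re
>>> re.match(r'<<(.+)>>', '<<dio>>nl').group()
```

'<<dio>>'

`re.match` won't scan ahead — the pattern has to work from the very first character.
The match spans [0:7] → '<<dio>>'.
Captured: group 1 = 'dio'.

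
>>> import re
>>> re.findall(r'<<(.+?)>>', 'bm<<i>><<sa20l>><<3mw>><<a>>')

['i', 'sa20l', '3mw', 'a']

Lazy quantifiers expand one character at a time until the remainder of the pattern can match.
Scanning left to right: at [2:7] match '<<i>>', group 1 = 'i'; at [7:16] match '<<sa20l>>', group 1 = 'sa20l'; at [16:23] match '<<3mw>>', group 1 = '3mw'; at [23:28] match '<<a>>', group 1 = 'a'.
With a single group, `findall` returns only what that group captured — 4 items.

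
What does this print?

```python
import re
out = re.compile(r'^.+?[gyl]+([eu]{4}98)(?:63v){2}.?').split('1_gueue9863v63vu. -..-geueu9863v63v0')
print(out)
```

['', 'ueue98', '. -..-geueu9863v63v0']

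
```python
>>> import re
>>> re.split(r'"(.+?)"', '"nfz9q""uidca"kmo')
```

['', 'nfz9q', '', 'uidca', 'kmo']

Because the quantifier is non-greedy, it stops expanding at the earliest point where the rest of the pattern can succeed.
Matches to split on: at [0:7] → '"nfz9q"'; at [7:14] → '"uidca"'.
The group in the pattern means `split` returns the separators' captures alongside the pieces.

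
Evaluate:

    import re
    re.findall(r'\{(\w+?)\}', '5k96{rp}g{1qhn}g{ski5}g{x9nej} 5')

With a single group, `findall` returns only what that group captured — 4 items.

['rp', '1qhn', 'ski5', 'x9nej']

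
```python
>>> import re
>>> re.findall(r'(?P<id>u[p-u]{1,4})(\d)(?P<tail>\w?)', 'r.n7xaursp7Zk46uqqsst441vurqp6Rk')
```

This matches a literal 'u', then 1 to 4 of a character in [p-u] (captured as 'id'); then a digit (captured); then optionally a word character (captured as 'tail').
Scanning left to right: at [6:12] match 'ursp7Z', groups = ('ursp', '7', 'Z'); at [25:31] match 'urqp6R', groups = ('urqp', '6', 'R').
`findall` packs the 3 group values into a tuple for every match.

[('ursp', '7', 'Z'), ('urqp', '6', 'R')]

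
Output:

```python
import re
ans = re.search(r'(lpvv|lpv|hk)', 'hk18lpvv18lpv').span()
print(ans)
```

(0, 2)

The match spans [0:2] → 'hk'.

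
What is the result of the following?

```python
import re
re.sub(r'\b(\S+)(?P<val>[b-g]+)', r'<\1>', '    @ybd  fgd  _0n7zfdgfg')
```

Pattern: a word boundary (`\b`, zero-width); then one or more of a non-whitespace character (captured); then one or more of a character in [b-g] (captured as 'val').
Matches: at [5:8] → 'ybd'; at [10:13] → 'fgd'; at [15:25] → '_0n7zfdgfg'.
Each match is replaced using the text its own group 1 captured.

'    @<yb>  <fg>  <_0n7zfdgf>'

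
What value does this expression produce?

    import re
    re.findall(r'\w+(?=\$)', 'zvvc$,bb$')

The positive lookaround only admits positions where the adjacent text matches; those characters stay outside the span.
With no groups in the pattern, `findall` gives back each whole match — 2 here.

['zvvc', 'bb']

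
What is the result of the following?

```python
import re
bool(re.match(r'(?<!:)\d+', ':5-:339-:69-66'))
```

`re.match` won't scan ahead — the pattern has to work from the very first character.
Here the string doesn't start with a match, so the call returns None, and `bool(None)` is False.

False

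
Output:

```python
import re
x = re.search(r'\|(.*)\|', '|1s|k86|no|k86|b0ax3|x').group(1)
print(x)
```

1s|k86|no|k86|b0ax3

`re.search` scans for the first position where the pattern succeeds.
The match spans [0:21] → '|1s|k86|no|k86|b0ax3|'.
Captured: group 1 = '1s|k86|no|k86|b0ax3'.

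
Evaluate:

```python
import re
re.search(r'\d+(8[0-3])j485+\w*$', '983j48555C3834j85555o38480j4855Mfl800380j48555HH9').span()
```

The match spans [0:49] → '983j48555C3834j85555o38480j4855Mfl800380j48555HH9'.

(0, 49)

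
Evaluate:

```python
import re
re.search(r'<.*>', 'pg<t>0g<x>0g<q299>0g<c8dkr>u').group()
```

Unlike `match`, `search` isn't anchored — it looks for the pattern anywhere in the string.
The match spans [2:27] → '<t>0g<x>0g<q299>0g<c8dkr>'.

'<t>0g<x>0g<q299>0g<c8dkr>'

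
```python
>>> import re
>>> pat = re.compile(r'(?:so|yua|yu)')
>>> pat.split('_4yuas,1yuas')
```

Branches in `(...|...)` are attempted left-to-right; the first branch that allows the whole pattern to succeed is taken.
`split` removes every match and returns the 3 fragments in between.

['_4', 's,1', 's']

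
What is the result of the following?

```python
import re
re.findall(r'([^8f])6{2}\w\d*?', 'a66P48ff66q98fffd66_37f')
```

This matches any character except [8f] (captured); then exactly 2 of the literal '6', then a word character, then zero or more of a digit (lazy).
`findall` collects group 1 from each match (2 total).

['a', 'd']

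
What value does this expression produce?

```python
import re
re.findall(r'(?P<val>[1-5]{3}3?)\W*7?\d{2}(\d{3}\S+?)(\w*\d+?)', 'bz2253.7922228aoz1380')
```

`findall` packs the 3 group values into a tuple for every match.

[('2253', '2228', 'aoz1380')]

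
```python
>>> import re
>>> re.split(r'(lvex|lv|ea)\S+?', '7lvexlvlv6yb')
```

['7', 'lvex', 'v', 'lv', 'yb']

Branches in `(...|...)` are attempted left-to-right; the first branch that allows the whole pattern to succeed is taken.
The group in the pattern means `split` returns the separators' captures alongside the pieces.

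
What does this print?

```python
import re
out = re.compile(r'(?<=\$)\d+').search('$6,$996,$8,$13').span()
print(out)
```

(1, 2)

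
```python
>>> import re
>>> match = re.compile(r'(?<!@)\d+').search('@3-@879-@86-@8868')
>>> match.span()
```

(5, 7)

The negative lookahead/lookbehind blocks any match where the forbidden context is present.
`search` walks the string left to right and returns the first match it finds.
The match spans [5:7] → '79'.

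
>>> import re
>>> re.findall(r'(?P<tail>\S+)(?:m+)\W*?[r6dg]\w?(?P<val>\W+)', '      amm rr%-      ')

[('am', '%-      ')]

2 groups means the one result is a tuple of 2 captured strings — 1 here.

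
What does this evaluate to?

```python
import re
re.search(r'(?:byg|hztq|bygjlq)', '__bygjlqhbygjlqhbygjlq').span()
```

(2, 5)

Branches in `(...|...)` are attempted left-to-right; the first branch that allows the whole pattern to succeed is taken.
The match spans [2:5] → 'byg'.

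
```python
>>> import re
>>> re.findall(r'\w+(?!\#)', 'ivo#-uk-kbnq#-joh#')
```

['iv', 'uk', 'kbn', 'jo']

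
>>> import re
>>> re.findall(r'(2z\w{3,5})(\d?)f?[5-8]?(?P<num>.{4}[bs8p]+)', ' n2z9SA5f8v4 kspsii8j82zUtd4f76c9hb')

[('2z9SA5f', '8', 'v4 ksps'), ('2zUtd4f', '7', '6c9hb')]

The pattern matches the literal '2z', then 3 to 5 of a word character (captured); then optionally a digit (captured); then optionally a literal 'f', then optionally a character in [5-8]; then exactly 4 of any character, then one or more of one of [bs8p] (captured as 'num').
Matches: at [2:17] match '2z9SA5f8v4 ksps', groups = ('2z9SA5f', '8', 'v4 ksps'); at [22:35] match '2zUtd4f76c9hb', groups = ('2zUtd4f', '7', '6c9hb').
Multiple groups make `findall` return tuples — one 3-tuple for each match.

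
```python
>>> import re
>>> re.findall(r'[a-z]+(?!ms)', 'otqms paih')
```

['otqms', 'paih']

`(?!…)`/`(?<!…)` only lets a position through if the neighbouring text does NOT match; no characters are consumed.
Since nothing is captured, `findall` lists the 2 matched substrings directly.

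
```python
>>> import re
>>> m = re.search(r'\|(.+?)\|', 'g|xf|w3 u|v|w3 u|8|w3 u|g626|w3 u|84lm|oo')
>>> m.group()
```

Because the quantifier is non-greedy, it stops expanding at the earliest point where the rest of the pattern can succeed.
The match spans [1:5] → '|xf|'.

'|xf|'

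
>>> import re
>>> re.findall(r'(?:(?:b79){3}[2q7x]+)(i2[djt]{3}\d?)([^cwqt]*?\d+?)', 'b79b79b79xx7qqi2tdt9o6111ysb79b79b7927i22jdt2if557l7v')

The `?` after the quantifier makes it lazy — it takes as little as possible before letting the rest of the pattern try.
`findall` packs the 2 group values into a tuple for every match.

[('i2tdt9', 'o6')]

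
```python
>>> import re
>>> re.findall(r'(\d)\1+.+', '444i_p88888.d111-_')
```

['4']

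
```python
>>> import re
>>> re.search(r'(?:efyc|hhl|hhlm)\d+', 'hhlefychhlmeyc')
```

Here no position works, so the call returns None.

None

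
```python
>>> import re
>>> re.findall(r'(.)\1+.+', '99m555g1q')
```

['9']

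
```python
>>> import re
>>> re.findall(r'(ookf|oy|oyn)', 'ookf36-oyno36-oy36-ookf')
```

['ookf', 'oy', 'oy', 'ookf']

Alternation tries branches left to right and keeps the first one that lets the overall match succeed at that position.
One capturing group, so `findall` returns just the captured substring from each match — 4 in all.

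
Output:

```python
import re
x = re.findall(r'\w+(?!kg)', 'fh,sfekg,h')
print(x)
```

The negative lookahead/lookbehind blocks any match where the forbidden context is present.
`findall` yields the raw match text (3 of them) because the pattern has no groups.

['fh', 'sfekg', 'h']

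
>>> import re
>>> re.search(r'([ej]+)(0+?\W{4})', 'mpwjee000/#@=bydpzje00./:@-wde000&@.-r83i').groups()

The match spans [3:13] → 'jee000/#@='.
Captured: group 1 = 'jee', group 2 = '000/#@='.

('jee', '000/#@=')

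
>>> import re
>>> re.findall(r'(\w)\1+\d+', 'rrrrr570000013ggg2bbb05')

['r', 'g', 'b']

A backreference is literal: `\1` must see the identical characters the first group matched.
Matches: at [0:14] match 'rrrrr570000013', group 1 = 'r'; at [14:18] match 'ggg2', group 1 = 'g'; at [18:23] match 'bbb05', group 1 = 'b'.
With a single group, `findall` returns only what that group captured — 3 items.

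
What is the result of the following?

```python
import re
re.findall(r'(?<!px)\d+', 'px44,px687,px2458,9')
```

['4', '87', '458', '9']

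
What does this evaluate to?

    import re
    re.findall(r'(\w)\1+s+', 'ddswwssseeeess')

After group 1 captures some text, `\1` only succeeds where that same text appears again.
Matches: at [0:3] match 'dds', group 1 = 'd'; at [3:8] match 'wwsss', group 1 = 'w'; at [8:14] match 'eeeess', group 1 = 'e'.
Because there's exactly one group, `findall` drops the full match and keeps group 1 from each hit.

['d', 'w', 'e']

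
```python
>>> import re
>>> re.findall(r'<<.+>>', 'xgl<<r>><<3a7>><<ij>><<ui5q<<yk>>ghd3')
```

Scanning left to right: at [3:33] → '<<r>><<3a7>><<ij>><<ui5q<<yk>>'.
Since nothing is captured, `findall` lists the 1 matched substring directly.

['<<r>><<3a7>><<ij>><<ui5q<<yk>>']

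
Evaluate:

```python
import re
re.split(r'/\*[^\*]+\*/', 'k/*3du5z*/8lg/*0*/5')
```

Matches to split on: at [1:10] → '/*3du5z*/'; at [13:18] → '/*0*/'.
`split` removes every match and returns the 3 fragments in between.

['k', '8lg', '5']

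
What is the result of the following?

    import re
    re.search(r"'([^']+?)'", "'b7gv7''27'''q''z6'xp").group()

The match spans [0:7] → "'b7gv7'".

"'b7gv7'"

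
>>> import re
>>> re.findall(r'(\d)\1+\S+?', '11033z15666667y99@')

['1', '3', '6', '9']

`\1` has to match the exact text group 1 already captured.
Because there's exactly one group, `findall` drops the full match and keeps group 1 from each hit.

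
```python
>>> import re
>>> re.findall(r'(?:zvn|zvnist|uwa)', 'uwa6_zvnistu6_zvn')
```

['uwa', 'zvn', 'zvn']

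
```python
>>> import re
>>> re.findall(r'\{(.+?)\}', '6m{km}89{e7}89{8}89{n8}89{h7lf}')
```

['km', 'e7', '8', 'n8', 'h7lf']

Matches: at [2:6] match '{km}', group 1 = 'km'; at [8:12] match '{e7}', group 1 = 'e7'; at [14:17] match '{8}', group 1 = '8'; at [19:23] match '{n8}', group 1 = 'n8'; at [25:31] match '{h7lf}', group 1 = 'h7lf'.
`findall` collects group 1 from each match (5 total).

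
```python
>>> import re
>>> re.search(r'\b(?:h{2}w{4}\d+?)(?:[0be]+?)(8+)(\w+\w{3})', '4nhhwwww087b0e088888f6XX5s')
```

Here the pattern never matches, so the call returns None.

None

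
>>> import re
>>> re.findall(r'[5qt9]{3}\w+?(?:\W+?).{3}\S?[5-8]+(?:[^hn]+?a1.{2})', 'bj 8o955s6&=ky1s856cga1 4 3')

['955s6&=ky1s856cga1 4']

This matches exactly 3 of one of [5qt9], then one or more of a word character (lazy); then one or more of a non-word character (lazy) (non-capturing group); then exactly 3 of any character, then optionally a non-whitespace character, then one or more of a character in [5-8]; then one or more of any character except [hn] (lazy), then the literal 'a1', then exactly 2 of any character (non-capturing group).
Matches: at [5:25] → '955s6&=ky1s856cga1 4'.
Since nothing is captured, `findall` lists the 1 matched substring directly.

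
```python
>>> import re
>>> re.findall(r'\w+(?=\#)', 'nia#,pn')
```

['nia']

Because the assertion is zero-width, the text it checks is not consumed and won't appear in the result.
Walking the string: at [0:3] → 'nia'.
No capturing groups, so `findall` returns the 1 full match string.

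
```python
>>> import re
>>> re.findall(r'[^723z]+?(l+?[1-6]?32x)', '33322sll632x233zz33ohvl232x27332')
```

['ll632x', 'l232x']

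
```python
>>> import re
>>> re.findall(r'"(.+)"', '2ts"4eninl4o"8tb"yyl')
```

['4eninl4o"8tb']

One capturing group, so `findall` returns just the captured substring from the one match — 1 in all.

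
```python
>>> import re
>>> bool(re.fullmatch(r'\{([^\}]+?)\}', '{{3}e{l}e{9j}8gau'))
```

False

`re.fullmatch` is like wrapping the pattern in `^…$` (in single-line mode).
Here the pattern can't cover the whole string, so the call returns None, and `bool(None)` is False.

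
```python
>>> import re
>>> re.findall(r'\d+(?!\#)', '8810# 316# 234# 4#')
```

['881', '31', '23']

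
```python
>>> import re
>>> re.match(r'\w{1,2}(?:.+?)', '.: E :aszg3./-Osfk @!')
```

None

`re.match` only tries the pattern at the start of the string.
Here the string doesn't start with a match, so the call returns None.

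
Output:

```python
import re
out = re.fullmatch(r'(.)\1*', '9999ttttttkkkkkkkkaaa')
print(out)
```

None

The backreference `\1` re-matches whatever the first group consumed, character for character.
`fullmatch` succeeds only if the pattern covers the string from start to end.
Here the pattern can't cover the whole string, so the call returns None.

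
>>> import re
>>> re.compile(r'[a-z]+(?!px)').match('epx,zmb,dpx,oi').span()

A negative assertion filters positions out without eating any characters.
With `match`, the pattern is implicitly anchored at the beginning.
The match spans [0:3] → 'epx'.

(0, 3)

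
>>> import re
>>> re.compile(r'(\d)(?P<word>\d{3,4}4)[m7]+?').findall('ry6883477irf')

This matches a digit (captured); then 3 to 4 of a digit, then a literal '4' (captured as 'word'); then one or more of one of [m7] (lazy).
With 2 capturing groups, `findall` returns a 2-tuple per match.

[('6', '8834')]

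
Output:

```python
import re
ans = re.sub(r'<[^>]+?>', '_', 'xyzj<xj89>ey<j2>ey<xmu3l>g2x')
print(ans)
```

xyzj_ey_ey_g2x

`sub` substitutes '_' at each match site.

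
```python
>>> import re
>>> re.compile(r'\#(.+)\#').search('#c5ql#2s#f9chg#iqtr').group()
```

'#c5ql#2s#f9chg#'

The match spans [0:15] → '#c5ql#2s#f9chg#'.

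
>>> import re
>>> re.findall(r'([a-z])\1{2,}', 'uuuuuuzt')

['u']

A backreference is literal: `\1` must see the identical characters the first group matched.
Scanning left to right: at [0:6] match 'uuuuuu', group 1 = 'u'.
`findall` collects group 1 from the one match (1 total).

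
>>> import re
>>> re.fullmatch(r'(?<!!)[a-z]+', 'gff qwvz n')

None

`fullmatch` succeeds only if the pattern covers the string from start to end.
Here the string isn't matched end-to-end, so the call returns None.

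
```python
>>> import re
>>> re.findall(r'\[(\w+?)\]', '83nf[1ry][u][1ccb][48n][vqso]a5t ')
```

['1ry', 'u', '1ccb', '48n', 'vqso']

Because there's exactly one group, `findall` drops the full match and keeps group 1 from each hit.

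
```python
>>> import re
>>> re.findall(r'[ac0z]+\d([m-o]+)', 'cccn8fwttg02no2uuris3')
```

['no']

Pattern: one or more of one of [ac0z], then a digit; then one or more of a character in [m-o] (captured).
Scanning left to right: at [10:14] match '02no', group 1 = 'no'.
Because there's exactly one group, `findall` drops the full match and keeps group 1 from the one hit.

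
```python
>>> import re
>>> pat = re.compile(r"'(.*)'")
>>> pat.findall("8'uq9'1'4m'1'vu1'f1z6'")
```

Walking the string: at [1:22] match "'uq9'1'4m'1'vu1'f1z6'", group 1 = "uq9'1'4m'1'vu1'f1z6".
Because there's exactly one group, `findall` drops the full match and keeps group 1 from the one hit.

["uq9'1'4m'1'vu1'f1z6"]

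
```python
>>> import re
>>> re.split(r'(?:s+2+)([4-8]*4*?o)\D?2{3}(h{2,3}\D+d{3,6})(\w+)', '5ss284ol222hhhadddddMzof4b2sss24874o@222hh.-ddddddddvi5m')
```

`re.split` interleaves the captured-group text with the surrounding fragments.

['5', '84o', 'hhhaddddd', 'Mzof4b2sss24874o', '@222hh.-ddddddddvi5m']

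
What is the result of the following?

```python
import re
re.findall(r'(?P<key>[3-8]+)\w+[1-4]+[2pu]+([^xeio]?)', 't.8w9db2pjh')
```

[('8', 'j')]

The pattern matches one or more of a character in [3-8] (captured as 'key'); then one or more of a word character, then one or more of a character in [1-4], then one or more of one of [2pu]; then optionally any character except [xeio] (captured).
Matches: at [2:10] match '8w9db2pj', groups = ('8', 'j').
`findall` packs the 2 group values into a tuple for every match.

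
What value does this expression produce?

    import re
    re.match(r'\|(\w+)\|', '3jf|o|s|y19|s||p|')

`re.match` only tries the pattern at the start of the string.
Here the pattern fails at index 0, so the call returns None.

None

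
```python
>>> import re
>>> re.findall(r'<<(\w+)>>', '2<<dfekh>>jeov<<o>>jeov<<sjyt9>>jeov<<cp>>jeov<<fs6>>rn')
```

['dfekh', 'o', 'sjyt9', 'cp', 'fs6']

Because there's exactly one group, `findall` drops the full match and keeps group 1 from each hit.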